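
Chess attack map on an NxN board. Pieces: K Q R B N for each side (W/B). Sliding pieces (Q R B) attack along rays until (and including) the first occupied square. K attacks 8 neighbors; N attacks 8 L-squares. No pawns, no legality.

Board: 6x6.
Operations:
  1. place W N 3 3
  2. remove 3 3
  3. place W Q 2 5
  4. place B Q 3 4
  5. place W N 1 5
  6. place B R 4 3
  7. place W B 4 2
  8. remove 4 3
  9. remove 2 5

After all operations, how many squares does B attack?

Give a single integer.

Answer: 17

Derivation:
Op 1: place WN@(3,3)
Op 2: remove (3,3)
Op 3: place WQ@(2,5)
Op 4: place BQ@(3,4)
Op 5: place WN@(1,5)
Op 6: place BR@(4,3)
Op 7: place WB@(4,2)
Op 8: remove (4,3)
Op 9: remove (2,5)
Per-piece attacks for B:
  BQ@(3,4): attacks (3,5) (3,3) (3,2) (3,1) (3,0) (4,4) (5,4) (2,4) (1,4) (0,4) (4,5) (4,3) (5,2) (2,5) (2,3) (1,2) (0,1)
Union (17 distinct): (0,1) (0,4) (1,2) (1,4) (2,3) (2,4) (2,5) (3,0) (3,1) (3,2) (3,3) (3,5) (4,3) (4,4) (4,5) (5,2) (5,4)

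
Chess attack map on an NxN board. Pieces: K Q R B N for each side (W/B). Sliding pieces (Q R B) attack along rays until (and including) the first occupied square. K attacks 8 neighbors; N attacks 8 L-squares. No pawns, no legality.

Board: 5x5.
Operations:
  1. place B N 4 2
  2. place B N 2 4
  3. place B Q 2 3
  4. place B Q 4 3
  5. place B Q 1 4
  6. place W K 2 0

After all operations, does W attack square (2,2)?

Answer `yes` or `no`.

Op 1: place BN@(4,2)
Op 2: place BN@(2,4)
Op 3: place BQ@(2,3)
Op 4: place BQ@(4,3)
Op 5: place BQ@(1,4)
Op 6: place WK@(2,0)
Per-piece attacks for W:
  WK@(2,0): attacks (2,1) (3,0) (1,0) (3,1) (1,1)
W attacks (2,2): no

Answer: no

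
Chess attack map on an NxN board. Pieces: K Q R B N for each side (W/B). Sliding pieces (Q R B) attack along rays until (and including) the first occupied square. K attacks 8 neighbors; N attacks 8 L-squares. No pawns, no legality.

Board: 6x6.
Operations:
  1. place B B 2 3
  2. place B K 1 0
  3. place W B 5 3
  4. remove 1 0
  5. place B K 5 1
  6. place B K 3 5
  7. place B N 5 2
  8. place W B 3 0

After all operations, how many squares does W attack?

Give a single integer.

Op 1: place BB@(2,3)
Op 2: place BK@(1,0)
Op 3: place WB@(5,3)
Op 4: remove (1,0)
Op 5: place BK@(5,1)
Op 6: place BK@(3,5)
Op 7: place BN@(5,2)
Op 8: place WB@(3,0)
Per-piece attacks for W:
  WB@(3,0): attacks (4,1) (5,2) (2,1) (1,2) (0,3) [ray(1,1) blocked at (5,2)]
  WB@(5,3): attacks (4,4) (3,5) (4,2) (3,1) (2,0) [ray(-1,1) blocked at (3,5)]
Union (10 distinct): (0,3) (1,2) (2,0) (2,1) (3,1) (3,5) (4,1) (4,2) (4,4) (5,2)

Answer: 10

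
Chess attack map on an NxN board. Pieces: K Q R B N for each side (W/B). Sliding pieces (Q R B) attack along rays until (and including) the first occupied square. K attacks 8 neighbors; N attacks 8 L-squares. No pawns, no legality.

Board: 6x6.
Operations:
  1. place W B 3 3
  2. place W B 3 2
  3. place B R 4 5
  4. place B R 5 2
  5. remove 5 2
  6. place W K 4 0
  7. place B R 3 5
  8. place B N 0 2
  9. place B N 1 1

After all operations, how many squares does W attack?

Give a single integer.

Op 1: place WB@(3,3)
Op 2: place WB@(3,2)
Op 3: place BR@(4,5)
Op 4: place BR@(5,2)
Op 5: remove (5,2)
Op 6: place WK@(4,0)
Op 7: place BR@(3,5)
Op 8: place BN@(0,2)
Op 9: place BN@(1,1)
Per-piece attacks for W:
  WB@(3,2): attacks (4,3) (5,4) (4,1) (5,0) (2,3) (1,4) (0,5) (2,1) (1,0)
  WB@(3,3): attacks (4,4) (5,5) (4,2) (5,1) (2,4) (1,5) (2,2) (1,1) [ray(-1,-1) blocked at (1,1)]
  WK@(4,0): attacks (4,1) (5,0) (3,0) (5,1) (3,1)
Union (19 distinct): (0,5) (1,0) (1,1) (1,4) (1,5) (2,1) (2,2) (2,3) (2,4) (3,0) (3,1) (4,1) (4,2) (4,3) (4,4) (5,0) (5,1) (5,4) (5,5)

Answer: 19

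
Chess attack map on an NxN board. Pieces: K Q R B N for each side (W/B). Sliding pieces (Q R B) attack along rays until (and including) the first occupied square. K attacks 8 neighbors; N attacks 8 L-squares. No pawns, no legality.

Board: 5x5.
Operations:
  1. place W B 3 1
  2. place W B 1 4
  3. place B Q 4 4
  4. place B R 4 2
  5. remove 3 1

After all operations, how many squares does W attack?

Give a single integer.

Answer: 4

Derivation:
Op 1: place WB@(3,1)
Op 2: place WB@(1,4)
Op 3: place BQ@(4,4)
Op 4: place BR@(4,2)
Op 5: remove (3,1)
Per-piece attacks for W:
  WB@(1,4): attacks (2,3) (3,2) (4,1) (0,3)
Union (4 distinct): (0,3) (2,3) (3,2) (4,1)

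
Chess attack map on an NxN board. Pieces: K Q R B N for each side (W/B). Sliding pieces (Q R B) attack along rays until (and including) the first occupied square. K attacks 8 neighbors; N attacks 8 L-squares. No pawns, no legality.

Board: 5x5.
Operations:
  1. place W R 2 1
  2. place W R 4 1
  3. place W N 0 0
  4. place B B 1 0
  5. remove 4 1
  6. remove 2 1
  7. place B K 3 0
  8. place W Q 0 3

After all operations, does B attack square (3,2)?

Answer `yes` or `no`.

Answer: yes

Derivation:
Op 1: place WR@(2,1)
Op 2: place WR@(4,1)
Op 3: place WN@(0,0)
Op 4: place BB@(1,0)
Op 5: remove (4,1)
Op 6: remove (2,1)
Op 7: place BK@(3,0)
Op 8: place WQ@(0,3)
Per-piece attacks for B:
  BB@(1,0): attacks (2,1) (3,2) (4,3) (0,1)
  BK@(3,0): attacks (3,1) (4,0) (2,0) (4,1) (2,1)
B attacks (3,2): yes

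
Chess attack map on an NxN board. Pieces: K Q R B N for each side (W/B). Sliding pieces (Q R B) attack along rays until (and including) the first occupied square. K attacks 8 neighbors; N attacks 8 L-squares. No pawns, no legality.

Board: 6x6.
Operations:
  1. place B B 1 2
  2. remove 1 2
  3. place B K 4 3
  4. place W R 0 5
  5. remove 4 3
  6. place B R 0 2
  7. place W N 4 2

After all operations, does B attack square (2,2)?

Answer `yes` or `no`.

Answer: yes

Derivation:
Op 1: place BB@(1,2)
Op 2: remove (1,2)
Op 3: place BK@(4,3)
Op 4: place WR@(0,5)
Op 5: remove (4,3)
Op 6: place BR@(0,2)
Op 7: place WN@(4,2)
Per-piece attacks for B:
  BR@(0,2): attacks (0,3) (0,4) (0,5) (0,1) (0,0) (1,2) (2,2) (3,2) (4,2) [ray(0,1) blocked at (0,5); ray(1,0) blocked at (4,2)]
B attacks (2,2): yes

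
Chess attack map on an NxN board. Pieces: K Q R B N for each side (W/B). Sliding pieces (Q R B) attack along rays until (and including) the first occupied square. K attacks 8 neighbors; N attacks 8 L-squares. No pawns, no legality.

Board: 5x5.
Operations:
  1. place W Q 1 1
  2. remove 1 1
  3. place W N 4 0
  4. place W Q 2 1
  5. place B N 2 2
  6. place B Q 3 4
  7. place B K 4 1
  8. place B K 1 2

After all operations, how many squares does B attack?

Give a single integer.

Answer: 23

Derivation:
Op 1: place WQ@(1,1)
Op 2: remove (1,1)
Op 3: place WN@(4,0)
Op 4: place WQ@(2,1)
Op 5: place BN@(2,2)
Op 6: place BQ@(3,4)
Op 7: place BK@(4,1)
Op 8: place BK@(1,2)
Per-piece attacks for B:
  BK@(1,2): attacks (1,3) (1,1) (2,2) (0,2) (2,3) (2,1) (0,3) (0,1)
  BN@(2,2): attacks (3,4) (4,3) (1,4) (0,3) (3,0) (4,1) (1,0) (0,1)
  BQ@(3,4): attacks (3,3) (3,2) (3,1) (3,0) (4,4) (2,4) (1,4) (0,4) (4,3) (2,3) (1,2) [ray(-1,-1) blocked at (1,2)]
  BK@(4,1): attacks (4,2) (4,0) (3,1) (3,2) (3,0)
Union (23 distinct): (0,1) (0,2) (0,3) (0,4) (1,0) (1,1) (1,2) (1,3) (1,4) (2,1) (2,2) (2,3) (2,4) (3,0) (3,1) (3,2) (3,3) (3,4) (4,0) (4,1) (4,2) (4,3) (4,4)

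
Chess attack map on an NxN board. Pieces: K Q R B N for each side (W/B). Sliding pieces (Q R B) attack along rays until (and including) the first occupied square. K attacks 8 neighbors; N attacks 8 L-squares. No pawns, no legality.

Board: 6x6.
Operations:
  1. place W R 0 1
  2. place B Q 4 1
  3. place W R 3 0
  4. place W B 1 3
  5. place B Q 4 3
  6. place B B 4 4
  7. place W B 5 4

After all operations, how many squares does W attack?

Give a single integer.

Answer: 21

Derivation:
Op 1: place WR@(0,1)
Op 2: place BQ@(4,1)
Op 3: place WR@(3,0)
Op 4: place WB@(1,3)
Op 5: place BQ@(4,3)
Op 6: place BB@(4,4)
Op 7: place WB@(5,4)
Per-piece attacks for W:
  WR@(0,1): attacks (0,2) (0,3) (0,4) (0,5) (0,0) (1,1) (2,1) (3,1) (4,1) [ray(1,0) blocked at (4,1)]
  WB@(1,3): attacks (2,4) (3,5) (2,2) (3,1) (4,0) (0,4) (0,2)
  WR@(3,0): attacks (3,1) (3,2) (3,3) (3,4) (3,5) (4,0) (5,0) (2,0) (1,0) (0,0)
  WB@(5,4): attacks (4,5) (4,3) [ray(-1,-1) blocked at (4,3)]
Union (21 distinct): (0,0) (0,2) (0,3) (0,4) (0,5) (1,0) (1,1) (2,0) (2,1) (2,2) (2,4) (3,1) (3,2) (3,3) (3,4) (3,5) (4,0) (4,1) (4,3) (4,5) (5,0)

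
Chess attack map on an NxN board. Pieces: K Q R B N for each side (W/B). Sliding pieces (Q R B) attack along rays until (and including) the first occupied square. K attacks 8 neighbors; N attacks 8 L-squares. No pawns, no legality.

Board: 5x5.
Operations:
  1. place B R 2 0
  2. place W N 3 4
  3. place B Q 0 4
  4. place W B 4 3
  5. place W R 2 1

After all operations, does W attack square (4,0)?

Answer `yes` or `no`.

Op 1: place BR@(2,0)
Op 2: place WN@(3,4)
Op 3: place BQ@(0,4)
Op 4: place WB@(4,3)
Op 5: place WR@(2,1)
Per-piece attacks for W:
  WR@(2,1): attacks (2,2) (2,3) (2,4) (2,0) (3,1) (4,1) (1,1) (0,1) [ray(0,-1) blocked at (2,0)]
  WN@(3,4): attacks (4,2) (2,2) (1,3)
  WB@(4,3): attacks (3,4) (3,2) (2,1) [ray(-1,1) blocked at (3,4); ray(-1,-1) blocked at (2,1)]
W attacks (4,0): no

Answer: no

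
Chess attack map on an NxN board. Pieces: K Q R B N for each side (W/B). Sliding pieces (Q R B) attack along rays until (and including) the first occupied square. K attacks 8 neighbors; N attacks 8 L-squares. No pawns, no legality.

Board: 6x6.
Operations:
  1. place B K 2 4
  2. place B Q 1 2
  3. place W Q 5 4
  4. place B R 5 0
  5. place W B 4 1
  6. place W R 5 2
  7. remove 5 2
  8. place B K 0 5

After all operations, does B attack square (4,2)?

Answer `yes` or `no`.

Op 1: place BK@(2,4)
Op 2: place BQ@(1,2)
Op 3: place WQ@(5,4)
Op 4: place BR@(5,0)
Op 5: place WB@(4,1)
Op 6: place WR@(5,2)
Op 7: remove (5,2)
Op 8: place BK@(0,5)
Per-piece attacks for B:
  BK@(0,5): attacks (0,4) (1,5) (1,4)
  BQ@(1,2): attacks (1,3) (1,4) (1,5) (1,1) (1,0) (2,2) (3,2) (4,2) (5,2) (0,2) (2,3) (3,4) (4,5) (2,1) (3,0) (0,3) (0,1)
  BK@(2,4): attacks (2,5) (2,3) (3,4) (1,4) (3,5) (3,3) (1,5) (1,3)
  BR@(5,0): attacks (5,1) (5,2) (5,3) (5,4) (4,0) (3,0) (2,0) (1,0) (0,0) [ray(0,1) blocked at (5,4)]
B attacks (4,2): yes

Answer: yes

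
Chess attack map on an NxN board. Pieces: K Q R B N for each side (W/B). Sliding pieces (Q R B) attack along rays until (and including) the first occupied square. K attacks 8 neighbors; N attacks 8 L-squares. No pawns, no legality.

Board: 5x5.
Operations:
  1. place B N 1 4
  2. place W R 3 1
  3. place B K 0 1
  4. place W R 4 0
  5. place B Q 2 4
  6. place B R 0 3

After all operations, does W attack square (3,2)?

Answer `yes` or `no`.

Op 1: place BN@(1,4)
Op 2: place WR@(3,1)
Op 3: place BK@(0,1)
Op 4: place WR@(4,0)
Op 5: place BQ@(2,4)
Op 6: place BR@(0,3)
Per-piece attacks for W:
  WR@(3,1): attacks (3,2) (3,3) (3,4) (3,0) (4,1) (2,1) (1,1) (0,1) [ray(-1,0) blocked at (0,1)]
  WR@(4,0): attacks (4,1) (4,2) (4,3) (4,4) (3,0) (2,0) (1,0) (0,0)
W attacks (3,2): yes

Answer: yes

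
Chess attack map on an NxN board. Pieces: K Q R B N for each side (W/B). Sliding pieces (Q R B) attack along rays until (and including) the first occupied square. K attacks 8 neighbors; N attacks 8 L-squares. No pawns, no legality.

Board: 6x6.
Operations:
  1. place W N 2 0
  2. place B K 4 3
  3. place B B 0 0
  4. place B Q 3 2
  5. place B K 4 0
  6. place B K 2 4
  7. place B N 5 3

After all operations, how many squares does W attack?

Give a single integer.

Op 1: place WN@(2,0)
Op 2: place BK@(4,3)
Op 3: place BB@(0,0)
Op 4: place BQ@(3,2)
Op 5: place BK@(4,0)
Op 6: place BK@(2,4)
Op 7: place BN@(5,3)
Per-piece attacks for W:
  WN@(2,0): attacks (3,2) (4,1) (1,2) (0,1)
Union (4 distinct): (0,1) (1,2) (3,2) (4,1)

Answer: 4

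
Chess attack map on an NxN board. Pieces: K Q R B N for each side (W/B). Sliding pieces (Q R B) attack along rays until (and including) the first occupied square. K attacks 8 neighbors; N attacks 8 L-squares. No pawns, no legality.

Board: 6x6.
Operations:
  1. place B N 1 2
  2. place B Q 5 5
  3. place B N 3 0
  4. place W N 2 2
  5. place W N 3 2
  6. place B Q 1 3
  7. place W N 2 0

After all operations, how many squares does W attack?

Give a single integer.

Answer: 18

Derivation:
Op 1: place BN@(1,2)
Op 2: place BQ@(5,5)
Op 3: place BN@(3,0)
Op 4: place WN@(2,2)
Op 5: place WN@(3,2)
Op 6: place BQ@(1,3)
Op 7: place WN@(2,0)
Per-piece attacks for W:
  WN@(2,0): attacks (3,2) (4,1) (1,2) (0,1)
  WN@(2,2): attacks (3,4) (4,3) (1,4) (0,3) (3,0) (4,1) (1,0) (0,1)
  WN@(3,2): attacks (4,4) (5,3) (2,4) (1,3) (4,0) (5,1) (2,0) (1,1)
Union (18 distinct): (0,1) (0,3) (1,0) (1,1) (1,2) (1,3) (1,4) (2,0) (2,4) (3,0) (3,2) (3,4) (4,0) (4,1) (4,3) (4,4) (5,1) (5,3)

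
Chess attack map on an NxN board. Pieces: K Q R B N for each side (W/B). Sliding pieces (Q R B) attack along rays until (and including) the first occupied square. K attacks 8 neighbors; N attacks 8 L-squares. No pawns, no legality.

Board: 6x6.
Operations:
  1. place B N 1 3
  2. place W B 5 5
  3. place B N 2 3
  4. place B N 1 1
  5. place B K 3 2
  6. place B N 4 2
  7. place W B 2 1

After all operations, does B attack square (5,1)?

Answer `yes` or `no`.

Op 1: place BN@(1,3)
Op 2: place WB@(5,5)
Op 3: place BN@(2,3)
Op 4: place BN@(1,1)
Op 5: place BK@(3,2)
Op 6: place BN@(4,2)
Op 7: place WB@(2,1)
Per-piece attacks for B:
  BN@(1,1): attacks (2,3) (3,2) (0,3) (3,0)
  BN@(1,3): attacks (2,5) (3,4) (0,5) (2,1) (3,2) (0,1)
  BN@(2,3): attacks (3,5) (4,4) (1,5) (0,4) (3,1) (4,2) (1,1) (0,2)
  BK@(3,2): attacks (3,3) (3,1) (4,2) (2,2) (4,3) (4,1) (2,3) (2,1)
  BN@(4,2): attacks (5,4) (3,4) (2,3) (5,0) (3,0) (2,1)
B attacks (5,1): no

Answer: no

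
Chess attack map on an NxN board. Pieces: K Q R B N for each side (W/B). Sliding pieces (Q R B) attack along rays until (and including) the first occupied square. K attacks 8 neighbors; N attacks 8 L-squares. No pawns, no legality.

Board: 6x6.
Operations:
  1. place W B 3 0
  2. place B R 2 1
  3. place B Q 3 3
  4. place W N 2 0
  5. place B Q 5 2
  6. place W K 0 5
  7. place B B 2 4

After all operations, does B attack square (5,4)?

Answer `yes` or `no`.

Op 1: place WB@(3,0)
Op 2: place BR@(2,1)
Op 3: place BQ@(3,3)
Op 4: place WN@(2,0)
Op 5: place BQ@(5,2)
Op 6: place WK@(0,5)
Op 7: place BB@(2,4)
Per-piece attacks for B:
  BR@(2,1): attacks (2,2) (2,3) (2,4) (2,0) (3,1) (4,1) (5,1) (1,1) (0,1) [ray(0,1) blocked at (2,4); ray(0,-1) blocked at (2,0)]
  BB@(2,4): attacks (3,5) (3,3) (1,5) (1,3) (0,2) [ray(1,-1) blocked at (3,3)]
  BQ@(3,3): attacks (3,4) (3,5) (3,2) (3,1) (3,0) (4,3) (5,3) (2,3) (1,3) (0,3) (4,4) (5,5) (4,2) (5,1) (2,4) (2,2) (1,1) (0,0) [ray(0,-1) blocked at (3,0); ray(-1,1) blocked at (2,4)]
  BQ@(5,2): attacks (5,3) (5,4) (5,5) (5,1) (5,0) (4,2) (3,2) (2,2) (1,2) (0,2) (4,3) (3,4) (2,5) (4,1) (3,0) [ray(-1,-1) blocked at (3,0)]
B attacks (5,4): yes

Answer: yes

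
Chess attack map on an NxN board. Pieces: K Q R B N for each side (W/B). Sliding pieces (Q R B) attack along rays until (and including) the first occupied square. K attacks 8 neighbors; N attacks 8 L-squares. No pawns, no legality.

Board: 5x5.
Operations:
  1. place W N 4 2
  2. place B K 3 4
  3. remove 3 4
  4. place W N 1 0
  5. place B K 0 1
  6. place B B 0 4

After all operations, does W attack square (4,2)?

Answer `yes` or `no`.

Op 1: place WN@(4,2)
Op 2: place BK@(3,4)
Op 3: remove (3,4)
Op 4: place WN@(1,0)
Op 5: place BK@(0,1)
Op 6: place BB@(0,4)
Per-piece attacks for W:
  WN@(1,0): attacks (2,2) (3,1) (0,2)
  WN@(4,2): attacks (3,4) (2,3) (3,0) (2,1)
W attacks (4,2): no

Answer: no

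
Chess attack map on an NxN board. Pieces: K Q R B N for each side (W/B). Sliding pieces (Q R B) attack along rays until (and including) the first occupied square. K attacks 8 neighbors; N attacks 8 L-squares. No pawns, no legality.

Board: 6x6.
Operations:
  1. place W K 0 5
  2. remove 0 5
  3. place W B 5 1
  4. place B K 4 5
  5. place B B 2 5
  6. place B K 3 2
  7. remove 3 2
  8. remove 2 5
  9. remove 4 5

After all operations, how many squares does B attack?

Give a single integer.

Op 1: place WK@(0,5)
Op 2: remove (0,5)
Op 3: place WB@(5,1)
Op 4: place BK@(4,5)
Op 5: place BB@(2,5)
Op 6: place BK@(3,2)
Op 7: remove (3,2)
Op 8: remove (2,5)
Op 9: remove (4,5)
Per-piece attacks for B:
Union (0 distinct): (none)

Answer: 0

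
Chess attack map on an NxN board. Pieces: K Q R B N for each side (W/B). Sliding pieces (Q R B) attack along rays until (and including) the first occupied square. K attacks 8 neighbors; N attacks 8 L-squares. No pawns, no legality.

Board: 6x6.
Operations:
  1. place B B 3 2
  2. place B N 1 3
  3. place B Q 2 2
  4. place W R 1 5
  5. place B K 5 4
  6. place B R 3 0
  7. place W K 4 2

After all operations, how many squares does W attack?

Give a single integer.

Answer: 15

Derivation:
Op 1: place BB@(3,2)
Op 2: place BN@(1,3)
Op 3: place BQ@(2,2)
Op 4: place WR@(1,5)
Op 5: place BK@(5,4)
Op 6: place BR@(3,0)
Op 7: place WK@(4,2)
Per-piece attacks for W:
  WR@(1,5): attacks (1,4) (1,3) (2,5) (3,5) (4,5) (5,5) (0,5) [ray(0,-1) blocked at (1,3)]
  WK@(4,2): attacks (4,3) (4,1) (5,2) (3,2) (5,3) (5,1) (3,3) (3,1)
Union (15 distinct): (0,5) (1,3) (1,4) (2,5) (3,1) (3,2) (3,3) (3,5) (4,1) (4,3) (4,5) (5,1) (5,2) (5,3) (5,5)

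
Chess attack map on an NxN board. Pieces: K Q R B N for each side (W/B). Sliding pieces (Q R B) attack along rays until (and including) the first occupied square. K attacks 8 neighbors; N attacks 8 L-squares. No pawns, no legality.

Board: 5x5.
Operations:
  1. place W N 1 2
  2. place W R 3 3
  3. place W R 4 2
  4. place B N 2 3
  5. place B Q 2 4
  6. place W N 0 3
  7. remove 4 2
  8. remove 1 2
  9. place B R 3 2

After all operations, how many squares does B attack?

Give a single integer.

Op 1: place WN@(1,2)
Op 2: place WR@(3,3)
Op 3: place WR@(4,2)
Op 4: place BN@(2,3)
Op 5: place BQ@(2,4)
Op 6: place WN@(0,3)
Op 7: remove (4,2)
Op 8: remove (1,2)
Op 9: place BR@(3,2)
Per-piece attacks for B:
  BN@(2,3): attacks (4,4) (0,4) (3,1) (4,2) (1,1) (0,2)
  BQ@(2,4): attacks (2,3) (3,4) (4,4) (1,4) (0,4) (3,3) (1,3) (0,2) [ray(0,-1) blocked at (2,3); ray(1,-1) blocked at (3,3)]
  BR@(3,2): attacks (3,3) (3,1) (3,0) (4,2) (2,2) (1,2) (0,2) [ray(0,1) blocked at (3,3)]
Union (14 distinct): (0,2) (0,4) (1,1) (1,2) (1,3) (1,4) (2,2) (2,3) (3,0) (3,1) (3,3) (3,4) (4,2) (4,4)

Answer: 14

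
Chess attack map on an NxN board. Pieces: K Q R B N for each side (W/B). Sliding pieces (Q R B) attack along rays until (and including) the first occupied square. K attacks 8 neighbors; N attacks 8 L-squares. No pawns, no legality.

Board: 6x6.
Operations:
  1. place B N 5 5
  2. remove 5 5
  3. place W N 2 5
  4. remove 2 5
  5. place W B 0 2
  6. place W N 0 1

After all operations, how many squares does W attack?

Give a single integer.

Op 1: place BN@(5,5)
Op 2: remove (5,5)
Op 3: place WN@(2,5)
Op 4: remove (2,5)
Op 5: place WB@(0,2)
Op 6: place WN@(0,1)
Per-piece attacks for W:
  WN@(0,1): attacks (1,3) (2,2) (2,0)
  WB@(0,2): attacks (1,3) (2,4) (3,5) (1,1) (2,0)
Union (6 distinct): (1,1) (1,3) (2,0) (2,2) (2,4) (3,5)

Answer: 6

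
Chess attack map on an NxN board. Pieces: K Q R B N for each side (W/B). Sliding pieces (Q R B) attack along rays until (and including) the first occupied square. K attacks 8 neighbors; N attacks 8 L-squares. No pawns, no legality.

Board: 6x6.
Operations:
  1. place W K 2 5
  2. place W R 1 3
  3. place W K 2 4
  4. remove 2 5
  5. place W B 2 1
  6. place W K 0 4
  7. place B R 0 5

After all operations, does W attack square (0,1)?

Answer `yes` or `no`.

Answer: no

Derivation:
Op 1: place WK@(2,5)
Op 2: place WR@(1,3)
Op 3: place WK@(2,4)
Op 4: remove (2,5)
Op 5: place WB@(2,1)
Op 6: place WK@(0,4)
Op 7: place BR@(0,5)
Per-piece attacks for W:
  WK@(0,4): attacks (0,5) (0,3) (1,4) (1,5) (1,3)
  WR@(1,3): attacks (1,4) (1,5) (1,2) (1,1) (1,0) (2,3) (3,3) (4,3) (5,3) (0,3)
  WB@(2,1): attacks (3,2) (4,3) (5,4) (3,0) (1,2) (0,3) (1,0)
  WK@(2,4): attacks (2,5) (2,3) (3,4) (1,4) (3,5) (3,3) (1,5) (1,3)
W attacks (0,1): no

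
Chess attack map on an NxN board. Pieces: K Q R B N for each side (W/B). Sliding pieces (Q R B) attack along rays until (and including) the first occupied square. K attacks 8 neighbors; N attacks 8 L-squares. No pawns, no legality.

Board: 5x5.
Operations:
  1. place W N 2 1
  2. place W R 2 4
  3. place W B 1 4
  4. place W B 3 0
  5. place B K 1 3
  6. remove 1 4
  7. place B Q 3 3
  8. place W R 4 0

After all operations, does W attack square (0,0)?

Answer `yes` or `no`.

Answer: yes

Derivation:
Op 1: place WN@(2,1)
Op 2: place WR@(2,4)
Op 3: place WB@(1,4)
Op 4: place WB@(3,0)
Op 5: place BK@(1,3)
Op 6: remove (1,4)
Op 7: place BQ@(3,3)
Op 8: place WR@(4,0)
Per-piece attacks for W:
  WN@(2,1): attacks (3,3) (4,2) (1,3) (0,2) (4,0) (0,0)
  WR@(2,4): attacks (2,3) (2,2) (2,1) (3,4) (4,4) (1,4) (0,4) [ray(0,-1) blocked at (2,1)]
  WB@(3,0): attacks (4,1) (2,1) [ray(-1,1) blocked at (2,1)]
  WR@(4,0): attacks (4,1) (4,2) (4,3) (4,4) (3,0) [ray(-1,0) blocked at (3,0)]
W attacks (0,0): yes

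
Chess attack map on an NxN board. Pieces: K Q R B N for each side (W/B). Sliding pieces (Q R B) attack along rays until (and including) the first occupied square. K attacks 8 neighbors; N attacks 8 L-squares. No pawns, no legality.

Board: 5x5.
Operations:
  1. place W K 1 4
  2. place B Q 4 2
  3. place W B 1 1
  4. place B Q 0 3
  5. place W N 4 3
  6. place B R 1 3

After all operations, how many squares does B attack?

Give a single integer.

Op 1: place WK@(1,4)
Op 2: place BQ@(4,2)
Op 3: place WB@(1,1)
Op 4: place BQ@(0,3)
Op 5: place WN@(4,3)
Op 6: place BR@(1,3)
Per-piece attacks for B:
  BQ@(0,3): attacks (0,4) (0,2) (0,1) (0,0) (1,3) (1,4) (1,2) (2,1) (3,0) [ray(1,0) blocked at (1,3); ray(1,1) blocked at (1,4)]
  BR@(1,3): attacks (1,4) (1,2) (1,1) (2,3) (3,3) (4,3) (0,3) [ray(0,1) blocked at (1,4); ray(0,-1) blocked at (1,1); ray(1,0) blocked at (4,3); ray(-1,0) blocked at (0,3)]
  BQ@(4,2): attacks (4,3) (4,1) (4,0) (3,2) (2,2) (1,2) (0,2) (3,3) (2,4) (3,1) (2,0) [ray(0,1) blocked at (4,3)]
Union (21 distinct): (0,0) (0,1) (0,2) (0,3) (0,4) (1,1) (1,2) (1,3) (1,4) (2,0) (2,1) (2,2) (2,3) (2,4) (3,0) (3,1) (3,2) (3,3) (4,0) (4,1) (4,3)

Answer: 21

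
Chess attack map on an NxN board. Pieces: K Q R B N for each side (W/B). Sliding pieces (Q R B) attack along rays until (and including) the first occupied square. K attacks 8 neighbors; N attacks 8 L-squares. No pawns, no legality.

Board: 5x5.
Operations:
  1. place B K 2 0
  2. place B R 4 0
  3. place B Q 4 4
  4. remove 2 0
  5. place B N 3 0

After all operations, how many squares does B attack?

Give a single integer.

Op 1: place BK@(2,0)
Op 2: place BR@(4,0)
Op 3: place BQ@(4,4)
Op 4: remove (2,0)
Op 5: place BN@(3,0)
Per-piece attacks for B:
  BN@(3,0): attacks (4,2) (2,2) (1,1)
  BR@(4,0): attacks (4,1) (4,2) (4,3) (4,4) (3,0) [ray(0,1) blocked at (4,4); ray(-1,0) blocked at (3,0)]
  BQ@(4,4): attacks (4,3) (4,2) (4,1) (4,0) (3,4) (2,4) (1,4) (0,4) (3,3) (2,2) (1,1) (0,0) [ray(0,-1) blocked at (4,0)]
Union (14 distinct): (0,0) (0,4) (1,1) (1,4) (2,2) (2,4) (3,0) (3,3) (3,4) (4,0) (4,1) (4,2) (4,3) (4,4)

Answer: 14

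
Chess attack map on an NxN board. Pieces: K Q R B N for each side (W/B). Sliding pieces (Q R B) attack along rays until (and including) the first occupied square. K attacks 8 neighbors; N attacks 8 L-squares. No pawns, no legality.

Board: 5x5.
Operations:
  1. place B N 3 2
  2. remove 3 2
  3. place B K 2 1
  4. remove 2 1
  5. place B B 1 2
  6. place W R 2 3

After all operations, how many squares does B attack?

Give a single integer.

Answer: 5

Derivation:
Op 1: place BN@(3,2)
Op 2: remove (3,2)
Op 3: place BK@(2,1)
Op 4: remove (2,1)
Op 5: place BB@(1,2)
Op 6: place WR@(2,3)
Per-piece attacks for B:
  BB@(1,2): attacks (2,3) (2,1) (3,0) (0,3) (0,1) [ray(1,1) blocked at (2,3)]
Union (5 distinct): (0,1) (0,3) (2,1) (2,3) (3,0)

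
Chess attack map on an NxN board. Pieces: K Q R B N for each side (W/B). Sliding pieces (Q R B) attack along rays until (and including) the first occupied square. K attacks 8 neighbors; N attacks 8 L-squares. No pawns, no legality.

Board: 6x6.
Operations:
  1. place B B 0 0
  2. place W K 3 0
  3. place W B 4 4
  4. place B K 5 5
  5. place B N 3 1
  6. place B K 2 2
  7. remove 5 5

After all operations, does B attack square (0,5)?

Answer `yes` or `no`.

Op 1: place BB@(0,0)
Op 2: place WK@(3,0)
Op 3: place WB@(4,4)
Op 4: place BK@(5,5)
Op 5: place BN@(3,1)
Op 6: place BK@(2,2)
Op 7: remove (5,5)
Per-piece attacks for B:
  BB@(0,0): attacks (1,1) (2,2) [ray(1,1) blocked at (2,2)]
  BK@(2,2): attacks (2,3) (2,1) (3,2) (1,2) (3,3) (3,1) (1,3) (1,1)
  BN@(3,1): attacks (4,3) (5,2) (2,3) (1,2) (5,0) (1,0)
B attacks (0,5): no

Answer: no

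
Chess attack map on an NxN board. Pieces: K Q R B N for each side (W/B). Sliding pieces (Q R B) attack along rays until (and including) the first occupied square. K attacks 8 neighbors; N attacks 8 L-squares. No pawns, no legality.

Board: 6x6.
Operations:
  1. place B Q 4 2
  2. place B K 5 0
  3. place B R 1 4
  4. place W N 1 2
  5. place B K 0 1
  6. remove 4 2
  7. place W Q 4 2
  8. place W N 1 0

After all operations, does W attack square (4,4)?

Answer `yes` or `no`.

Op 1: place BQ@(4,2)
Op 2: place BK@(5,0)
Op 3: place BR@(1,4)
Op 4: place WN@(1,2)
Op 5: place BK@(0,1)
Op 6: remove (4,2)
Op 7: place WQ@(4,2)
Op 8: place WN@(1,0)
Per-piece attacks for W:
  WN@(1,0): attacks (2,2) (3,1) (0,2)
  WN@(1,2): attacks (2,4) (3,3) (0,4) (2,0) (3,1) (0,0)
  WQ@(4,2): attacks (4,3) (4,4) (4,5) (4,1) (4,0) (5,2) (3,2) (2,2) (1,2) (5,3) (5,1) (3,3) (2,4) (1,5) (3,1) (2,0) [ray(-1,0) blocked at (1,2)]
W attacks (4,4): yes

Answer: yes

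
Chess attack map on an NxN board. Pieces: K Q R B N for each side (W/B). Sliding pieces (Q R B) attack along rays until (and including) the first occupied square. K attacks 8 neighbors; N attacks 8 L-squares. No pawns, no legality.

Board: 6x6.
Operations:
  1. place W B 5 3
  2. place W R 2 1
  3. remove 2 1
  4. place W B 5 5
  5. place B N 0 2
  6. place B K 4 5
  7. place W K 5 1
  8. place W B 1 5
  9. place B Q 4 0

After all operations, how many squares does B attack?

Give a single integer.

Answer: 22

Derivation:
Op 1: place WB@(5,3)
Op 2: place WR@(2,1)
Op 3: remove (2,1)
Op 4: place WB@(5,5)
Op 5: place BN@(0,2)
Op 6: place BK@(4,5)
Op 7: place WK@(5,1)
Op 8: place WB@(1,5)
Op 9: place BQ@(4,0)
Per-piece attacks for B:
  BN@(0,2): attacks (1,4) (2,3) (1,0) (2,1)
  BQ@(4,0): attacks (4,1) (4,2) (4,3) (4,4) (4,5) (5,0) (3,0) (2,0) (1,0) (0,0) (5,1) (3,1) (2,2) (1,3) (0,4) [ray(0,1) blocked at (4,5); ray(1,1) blocked at (5,1)]
  BK@(4,5): attacks (4,4) (5,5) (3,5) (5,4) (3,4)
Union (22 distinct): (0,0) (0,4) (1,0) (1,3) (1,4) (2,0) (2,1) (2,2) (2,3) (3,0) (3,1) (3,4) (3,5) (4,1) (4,2) (4,3) (4,4) (4,5) (5,0) (5,1) (5,4) (5,5)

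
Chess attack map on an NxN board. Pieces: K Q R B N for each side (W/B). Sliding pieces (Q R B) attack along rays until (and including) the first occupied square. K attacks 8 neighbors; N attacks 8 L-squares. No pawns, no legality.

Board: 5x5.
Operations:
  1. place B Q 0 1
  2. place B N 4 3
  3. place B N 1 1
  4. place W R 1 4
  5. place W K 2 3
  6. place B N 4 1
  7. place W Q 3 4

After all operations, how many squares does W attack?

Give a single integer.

Op 1: place BQ@(0,1)
Op 2: place BN@(4,3)
Op 3: place BN@(1,1)
Op 4: place WR@(1,4)
Op 5: place WK@(2,3)
Op 6: place BN@(4,1)
Op 7: place WQ@(3,4)
Per-piece attacks for W:
  WR@(1,4): attacks (1,3) (1,2) (1,1) (2,4) (3,4) (0,4) [ray(0,-1) blocked at (1,1); ray(1,0) blocked at (3,4)]
  WK@(2,3): attacks (2,4) (2,2) (3,3) (1,3) (3,4) (3,2) (1,4) (1,2)
  WQ@(3,4): attacks (3,3) (3,2) (3,1) (3,0) (4,4) (2,4) (1,4) (4,3) (2,3) [ray(-1,0) blocked at (1,4); ray(1,-1) blocked at (4,3); ray(-1,-1) blocked at (2,3)]
Union (15 distinct): (0,4) (1,1) (1,2) (1,3) (1,4) (2,2) (2,3) (2,4) (3,0) (3,1) (3,2) (3,3) (3,4) (4,3) (4,4)

Answer: 15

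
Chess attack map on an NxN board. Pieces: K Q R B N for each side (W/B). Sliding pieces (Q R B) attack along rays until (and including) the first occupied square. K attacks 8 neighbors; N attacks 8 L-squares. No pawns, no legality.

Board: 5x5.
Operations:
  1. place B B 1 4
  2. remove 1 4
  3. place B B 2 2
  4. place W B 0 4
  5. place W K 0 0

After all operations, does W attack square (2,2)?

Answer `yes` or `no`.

Op 1: place BB@(1,4)
Op 2: remove (1,4)
Op 3: place BB@(2,2)
Op 4: place WB@(0,4)
Op 5: place WK@(0,0)
Per-piece attacks for W:
  WK@(0,0): attacks (0,1) (1,0) (1,1)
  WB@(0,4): attacks (1,3) (2,2) [ray(1,-1) blocked at (2,2)]
W attacks (2,2): yes

Answer: yes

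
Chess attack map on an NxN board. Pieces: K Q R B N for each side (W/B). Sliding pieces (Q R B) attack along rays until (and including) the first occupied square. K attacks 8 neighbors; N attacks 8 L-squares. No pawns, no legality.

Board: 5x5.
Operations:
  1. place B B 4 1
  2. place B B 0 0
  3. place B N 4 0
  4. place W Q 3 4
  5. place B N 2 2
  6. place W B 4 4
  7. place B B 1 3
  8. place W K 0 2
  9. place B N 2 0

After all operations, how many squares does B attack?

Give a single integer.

Op 1: place BB@(4,1)
Op 2: place BB@(0,0)
Op 3: place BN@(4,0)
Op 4: place WQ@(3,4)
Op 5: place BN@(2,2)
Op 6: place WB@(4,4)
Op 7: place BB@(1,3)
Op 8: place WK@(0,2)
Op 9: place BN@(2,0)
Per-piece attacks for B:
  BB@(0,0): attacks (1,1) (2,2) [ray(1,1) blocked at (2,2)]
  BB@(1,3): attacks (2,4) (2,2) (0,4) (0,2) [ray(1,-1) blocked at (2,2); ray(-1,-1) blocked at (0,2)]
  BN@(2,0): attacks (3,2) (4,1) (1,2) (0,1)
  BN@(2,2): attacks (3,4) (4,3) (1,4) (0,3) (3,0) (4,1) (1,0) (0,1)
  BN@(4,0): attacks (3,2) (2,1)
  BB@(4,1): attacks (3,2) (2,3) (1,4) (3,0)
Union (17 distinct): (0,1) (0,2) (0,3) (0,4) (1,0) (1,1) (1,2) (1,4) (2,1) (2,2) (2,3) (2,4) (3,0) (3,2) (3,4) (4,1) (4,3)

Answer: 17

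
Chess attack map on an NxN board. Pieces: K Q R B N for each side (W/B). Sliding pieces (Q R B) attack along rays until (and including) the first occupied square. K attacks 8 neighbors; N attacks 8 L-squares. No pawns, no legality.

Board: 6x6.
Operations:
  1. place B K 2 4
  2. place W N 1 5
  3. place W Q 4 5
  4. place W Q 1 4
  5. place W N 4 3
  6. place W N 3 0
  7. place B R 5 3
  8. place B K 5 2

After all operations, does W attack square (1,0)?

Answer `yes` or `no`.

Answer: yes

Derivation:
Op 1: place BK@(2,4)
Op 2: place WN@(1,5)
Op 3: place WQ@(4,5)
Op 4: place WQ@(1,4)
Op 5: place WN@(4,3)
Op 6: place WN@(3,0)
Op 7: place BR@(5,3)
Op 8: place BK@(5,2)
Per-piece attacks for W:
  WQ@(1,4): attacks (1,5) (1,3) (1,2) (1,1) (1,0) (2,4) (0,4) (2,5) (2,3) (3,2) (4,1) (5,0) (0,5) (0,3) [ray(0,1) blocked at (1,5); ray(1,0) blocked at (2,4)]
  WN@(1,5): attacks (2,3) (3,4) (0,3)
  WN@(3,0): attacks (4,2) (5,1) (2,2) (1,1)
  WN@(4,3): attacks (5,5) (3,5) (2,4) (5,1) (3,1) (2,2)
  WQ@(4,5): attacks (4,4) (4,3) (5,5) (3,5) (2,5) (1,5) (5,4) (3,4) (2,3) (1,2) (0,1) [ray(0,-1) blocked at (4,3); ray(-1,0) blocked at (1,5)]
W attacks (1,0): yes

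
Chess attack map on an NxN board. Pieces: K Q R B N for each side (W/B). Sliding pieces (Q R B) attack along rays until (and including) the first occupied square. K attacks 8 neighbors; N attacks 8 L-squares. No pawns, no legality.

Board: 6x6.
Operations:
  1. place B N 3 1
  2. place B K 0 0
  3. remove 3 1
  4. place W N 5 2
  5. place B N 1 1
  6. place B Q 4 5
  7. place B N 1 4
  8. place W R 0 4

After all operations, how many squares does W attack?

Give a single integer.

Answer: 10

Derivation:
Op 1: place BN@(3,1)
Op 2: place BK@(0,0)
Op 3: remove (3,1)
Op 4: place WN@(5,2)
Op 5: place BN@(1,1)
Op 6: place BQ@(4,5)
Op 7: place BN@(1,4)
Op 8: place WR@(0,4)
Per-piece attacks for W:
  WR@(0,4): attacks (0,5) (0,3) (0,2) (0,1) (0,0) (1,4) [ray(0,-1) blocked at (0,0); ray(1,0) blocked at (1,4)]
  WN@(5,2): attacks (4,4) (3,3) (4,0) (3,1)
Union (10 distinct): (0,0) (0,1) (0,2) (0,3) (0,5) (1,4) (3,1) (3,3) (4,0) (4,4)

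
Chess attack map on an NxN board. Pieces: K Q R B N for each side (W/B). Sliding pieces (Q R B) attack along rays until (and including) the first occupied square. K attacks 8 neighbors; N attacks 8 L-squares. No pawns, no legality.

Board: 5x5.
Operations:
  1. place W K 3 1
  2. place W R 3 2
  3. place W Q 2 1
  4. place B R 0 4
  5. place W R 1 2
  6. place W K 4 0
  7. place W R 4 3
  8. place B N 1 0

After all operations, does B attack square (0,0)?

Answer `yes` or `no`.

Op 1: place WK@(3,1)
Op 2: place WR@(3,2)
Op 3: place WQ@(2,1)
Op 4: place BR@(0,4)
Op 5: place WR@(1,2)
Op 6: place WK@(4,0)
Op 7: place WR@(4,3)
Op 8: place BN@(1,0)
Per-piece attacks for B:
  BR@(0,4): attacks (0,3) (0,2) (0,1) (0,0) (1,4) (2,4) (3,4) (4,4)
  BN@(1,0): attacks (2,2) (3,1) (0,2)
B attacks (0,0): yes

Answer: yes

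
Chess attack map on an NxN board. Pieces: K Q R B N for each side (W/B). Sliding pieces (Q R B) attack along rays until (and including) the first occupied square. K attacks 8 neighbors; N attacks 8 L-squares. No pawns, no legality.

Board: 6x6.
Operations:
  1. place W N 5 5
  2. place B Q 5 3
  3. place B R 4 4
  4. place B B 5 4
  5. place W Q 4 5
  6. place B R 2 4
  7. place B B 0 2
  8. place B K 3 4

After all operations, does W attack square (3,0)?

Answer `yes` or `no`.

Answer: no

Derivation:
Op 1: place WN@(5,5)
Op 2: place BQ@(5,3)
Op 3: place BR@(4,4)
Op 4: place BB@(5,4)
Op 5: place WQ@(4,5)
Op 6: place BR@(2,4)
Op 7: place BB@(0,2)
Op 8: place BK@(3,4)
Per-piece attacks for W:
  WQ@(4,5): attacks (4,4) (5,5) (3,5) (2,5) (1,5) (0,5) (5,4) (3,4) [ray(0,-1) blocked at (4,4); ray(1,0) blocked at (5,5); ray(1,-1) blocked at (5,4); ray(-1,-1) blocked at (3,4)]
  WN@(5,5): attacks (4,3) (3,4)
W attacks (3,0): no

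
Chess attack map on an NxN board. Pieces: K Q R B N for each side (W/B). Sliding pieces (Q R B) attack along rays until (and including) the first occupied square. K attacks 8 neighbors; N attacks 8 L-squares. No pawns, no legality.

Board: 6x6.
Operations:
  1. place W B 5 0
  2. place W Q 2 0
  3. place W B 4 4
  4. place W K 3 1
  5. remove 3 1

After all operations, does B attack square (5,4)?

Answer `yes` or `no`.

Op 1: place WB@(5,0)
Op 2: place WQ@(2,0)
Op 3: place WB@(4,4)
Op 4: place WK@(3,1)
Op 5: remove (3,1)
Per-piece attacks for B:
B attacks (5,4): no

Answer: no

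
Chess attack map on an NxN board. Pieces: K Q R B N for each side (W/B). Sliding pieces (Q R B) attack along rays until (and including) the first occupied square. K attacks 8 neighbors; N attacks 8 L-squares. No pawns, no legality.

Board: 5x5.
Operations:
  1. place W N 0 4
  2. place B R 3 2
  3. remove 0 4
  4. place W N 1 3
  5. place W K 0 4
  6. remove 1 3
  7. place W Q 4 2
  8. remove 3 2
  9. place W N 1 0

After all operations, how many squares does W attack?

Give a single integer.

Op 1: place WN@(0,4)
Op 2: place BR@(3,2)
Op 3: remove (0,4)
Op 4: place WN@(1,3)
Op 5: place WK@(0,4)
Op 6: remove (1,3)
Op 7: place WQ@(4,2)
Op 8: remove (3,2)
Op 9: place WN@(1,0)
Per-piece attacks for W:
  WK@(0,4): attacks (0,3) (1,4) (1,3)
  WN@(1,0): attacks (2,2) (3,1) (0,2)
  WQ@(4,2): attacks (4,3) (4,4) (4,1) (4,0) (3,2) (2,2) (1,2) (0,2) (3,3) (2,4) (3,1) (2,0)
Union (15 distinct): (0,2) (0,3) (1,2) (1,3) (1,4) (2,0) (2,2) (2,4) (3,1) (3,2) (3,3) (4,0) (4,1) (4,3) (4,4)

Answer: 15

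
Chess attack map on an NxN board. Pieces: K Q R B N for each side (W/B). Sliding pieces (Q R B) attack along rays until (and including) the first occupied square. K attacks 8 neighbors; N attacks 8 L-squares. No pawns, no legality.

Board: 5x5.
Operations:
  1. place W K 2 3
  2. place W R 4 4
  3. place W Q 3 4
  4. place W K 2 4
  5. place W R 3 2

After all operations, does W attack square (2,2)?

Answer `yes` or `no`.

Op 1: place WK@(2,3)
Op 2: place WR@(4,4)
Op 3: place WQ@(3,4)
Op 4: place WK@(2,4)
Op 5: place WR@(3,2)
Per-piece attacks for W:
  WK@(2,3): attacks (2,4) (2,2) (3,3) (1,3) (3,4) (3,2) (1,4) (1,2)
  WK@(2,4): attacks (2,3) (3,4) (1,4) (3,3) (1,3)
  WR@(3,2): attacks (3,3) (3,4) (3,1) (3,0) (4,2) (2,2) (1,2) (0,2) [ray(0,1) blocked at (3,4)]
  WQ@(3,4): attacks (3,3) (3,2) (4,4) (2,4) (4,3) (2,3) [ray(0,-1) blocked at (3,2); ray(1,0) blocked at (4,4); ray(-1,0) blocked at (2,4); ray(-1,-1) blocked at (2,3)]
  WR@(4,4): attacks (4,3) (4,2) (4,1) (4,0) (3,4) [ray(-1,0) blocked at (3,4)]
W attacks (2,2): yes

Answer: yes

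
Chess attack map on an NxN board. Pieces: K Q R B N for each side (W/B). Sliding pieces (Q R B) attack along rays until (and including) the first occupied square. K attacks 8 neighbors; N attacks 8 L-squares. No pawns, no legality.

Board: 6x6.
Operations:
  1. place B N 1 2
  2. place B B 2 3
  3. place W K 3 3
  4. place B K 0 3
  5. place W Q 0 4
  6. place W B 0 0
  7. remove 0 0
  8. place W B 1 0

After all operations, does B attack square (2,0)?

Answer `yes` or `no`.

Answer: yes

Derivation:
Op 1: place BN@(1,2)
Op 2: place BB@(2,3)
Op 3: place WK@(3,3)
Op 4: place BK@(0,3)
Op 5: place WQ@(0,4)
Op 6: place WB@(0,0)
Op 7: remove (0,0)
Op 8: place WB@(1,0)
Per-piece attacks for B:
  BK@(0,3): attacks (0,4) (0,2) (1,3) (1,4) (1,2)
  BN@(1,2): attacks (2,4) (3,3) (0,4) (2,0) (3,1) (0,0)
  BB@(2,3): attacks (3,4) (4,5) (3,2) (4,1) (5,0) (1,4) (0,5) (1,2) [ray(-1,-1) blocked at (1,2)]
B attacks (2,0): yes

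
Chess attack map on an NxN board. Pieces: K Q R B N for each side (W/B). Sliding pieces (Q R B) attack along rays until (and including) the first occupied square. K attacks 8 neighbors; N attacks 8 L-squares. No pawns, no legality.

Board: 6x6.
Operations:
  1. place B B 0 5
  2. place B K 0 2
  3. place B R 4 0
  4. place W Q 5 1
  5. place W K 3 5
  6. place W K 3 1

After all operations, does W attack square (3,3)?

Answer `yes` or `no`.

Op 1: place BB@(0,5)
Op 2: place BK@(0,2)
Op 3: place BR@(4,0)
Op 4: place WQ@(5,1)
Op 5: place WK@(3,5)
Op 6: place WK@(3,1)
Per-piece attacks for W:
  WK@(3,1): attacks (3,2) (3,0) (4,1) (2,1) (4,2) (4,0) (2,2) (2,0)
  WK@(3,5): attacks (3,4) (4,5) (2,5) (4,4) (2,4)
  WQ@(5,1): attacks (5,2) (5,3) (5,4) (5,5) (5,0) (4,1) (3,1) (4,2) (3,3) (2,4) (1,5) (4,0) [ray(-1,0) blocked at (3,1); ray(-1,-1) blocked at (4,0)]
W attacks (3,3): yes

Answer: yes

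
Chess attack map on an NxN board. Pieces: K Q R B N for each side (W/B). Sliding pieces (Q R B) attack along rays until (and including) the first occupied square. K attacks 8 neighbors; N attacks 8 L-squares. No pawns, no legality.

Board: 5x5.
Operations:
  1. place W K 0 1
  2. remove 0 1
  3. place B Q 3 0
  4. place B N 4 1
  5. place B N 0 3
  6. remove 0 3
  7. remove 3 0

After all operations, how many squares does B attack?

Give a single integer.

Answer: 3

Derivation:
Op 1: place WK@(0,1)
Op 2: remove (0,1)
Op 3: place BQ@(3,0)
Op 4: place BN@(4,1)
Op 5: place BN@(0,3)
Op 6: remove (0,3)
Op 7: remove (3,0)
Per-piece attacks for B:
  BN@(4,1): attacks (3,3) (2,2) (2,0)
Union (3 distinct): (2,0) (2,2) (3,3)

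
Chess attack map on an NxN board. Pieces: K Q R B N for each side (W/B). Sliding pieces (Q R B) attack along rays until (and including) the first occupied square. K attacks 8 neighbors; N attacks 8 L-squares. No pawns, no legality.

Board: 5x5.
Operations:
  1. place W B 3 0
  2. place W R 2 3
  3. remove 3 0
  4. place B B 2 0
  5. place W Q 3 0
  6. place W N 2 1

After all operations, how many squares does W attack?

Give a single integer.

Answer: 16

Derivation:
Op 1: place WB@(3,0)
Op 2: place WR@(2,3)
Op 3: remove (3,0)
Op 4: place BB@(2,0)
Op 5: place WQ@(3,0)
Op 6: place WN@(2,1)
Per-piece attacks for W:
  WN@(2,1): attacks (3,3) (4,2) (1,3) (0,2) (4,0) (0,0)
  WR@(2,3): attacks (2,4) (2,2) (2,1) (3,3) (4,3) (1,3) (0,3) [ray(0,-1) blocked at (2,1)]
  WQ@(3,0): attacks (3,1) (3,2) (3,3) (3,4) (4,0) (2,0) (4,1) (2,1) [ray(-1,0) blocked at (2,0); ray(-1,1) blocked at (2,1)]
Union (16 distinct): (0,0) (0,2) (0,3) (1,3) (2,0) (2,1) (2,2) (2,4) (3,1) (3,2) (3,3) (3,4) (4,0) (4,1) (4,2) (4,3)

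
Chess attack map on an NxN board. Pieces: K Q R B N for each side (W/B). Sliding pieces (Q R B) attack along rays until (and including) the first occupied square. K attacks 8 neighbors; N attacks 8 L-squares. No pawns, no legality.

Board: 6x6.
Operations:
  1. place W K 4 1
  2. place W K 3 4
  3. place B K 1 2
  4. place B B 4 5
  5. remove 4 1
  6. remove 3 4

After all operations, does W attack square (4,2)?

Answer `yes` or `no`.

Op 1: place WK@(4,1)
Op 2: place WK@(3,4)
Op 3: place BK@(1,2)
Op 4: place BB@(4,5)
Op 5: remove (4,1)
Op 6: remove (3,4)
Per-piece attacks for W:
W attacks (4,2): no

Answer: no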